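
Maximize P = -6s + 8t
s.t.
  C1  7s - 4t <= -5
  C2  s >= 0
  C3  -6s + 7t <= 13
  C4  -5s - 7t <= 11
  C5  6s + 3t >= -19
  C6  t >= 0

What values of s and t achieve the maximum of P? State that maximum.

The optimum lies where 7s - 4t = -5 and -6s + 7t = 13.
Solving simultaneously gives s = 17/25, t = 61/25.

s = 17/25, t = 61/25, maximum P = 386/25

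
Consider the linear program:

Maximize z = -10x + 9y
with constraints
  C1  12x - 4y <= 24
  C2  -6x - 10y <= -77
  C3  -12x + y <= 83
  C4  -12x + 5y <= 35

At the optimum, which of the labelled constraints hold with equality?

C1 and C4

Vertices and z = -10x + 9y:
  (137/36, 65/12) → z = 385/36
  (65/3, 59) → z = 943/3
  (7/30, 189/25) → z = 4928/75

The maximum is at (65/3, 59). Substituting into each constraint, equality holds for C1 and C4; the remaining constraints have slack.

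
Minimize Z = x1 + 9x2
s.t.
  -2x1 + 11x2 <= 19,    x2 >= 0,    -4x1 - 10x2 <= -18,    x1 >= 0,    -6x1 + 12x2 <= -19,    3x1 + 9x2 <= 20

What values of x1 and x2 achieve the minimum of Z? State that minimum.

x1 = 9/2, x2 = 0, minimum Z = 9/2

Vertices and Z = x1 + 9x2:
  (9/2, 0) → Z = 9/2
  (20/3, 0) → Z = 20/3
  (203/54, 8/27) → Z = 347/54
  (137/30, 7/10) → Z = 163/15

The binding constraints are x2 = 0 and -4x1 - 10x2 = -18.
Solving simultaneously gives x1 = 9/2, x2 = 0.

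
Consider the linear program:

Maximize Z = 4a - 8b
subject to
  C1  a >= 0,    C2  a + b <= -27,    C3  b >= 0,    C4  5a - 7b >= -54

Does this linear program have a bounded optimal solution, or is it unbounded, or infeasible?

The boundaries a = 0 and a + b = -27 meet at (0, -27), but that point violates b ≥ 0. Every candidate vertex is excluded by some other constraint, so the feasible region is empty.

infeasible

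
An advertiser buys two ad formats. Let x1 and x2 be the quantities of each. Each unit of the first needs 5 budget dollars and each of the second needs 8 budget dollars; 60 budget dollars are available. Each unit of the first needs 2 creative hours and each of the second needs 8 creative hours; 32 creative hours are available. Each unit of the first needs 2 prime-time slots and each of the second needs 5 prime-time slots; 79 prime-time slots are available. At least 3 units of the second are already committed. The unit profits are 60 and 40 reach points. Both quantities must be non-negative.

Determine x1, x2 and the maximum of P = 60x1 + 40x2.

Feasible corners and P = 60x1 + 40x2:
  (0, 4) → P = 160
  (0, 3) → P = 120
  (4, 3) → P = 360

At the optimal vertex, 2x1 + 8x2 = 32 and x2 = 3.
Solving simultaneously gives x1 = 4, x2 = 3.

x1 = 4, x2 = 3, maximum P = 360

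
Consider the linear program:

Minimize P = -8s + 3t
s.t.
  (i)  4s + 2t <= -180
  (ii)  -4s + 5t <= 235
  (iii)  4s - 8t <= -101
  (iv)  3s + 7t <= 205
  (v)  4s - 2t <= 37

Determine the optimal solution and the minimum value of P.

s = -821/20, t = -79/10, minimum P = 3047/10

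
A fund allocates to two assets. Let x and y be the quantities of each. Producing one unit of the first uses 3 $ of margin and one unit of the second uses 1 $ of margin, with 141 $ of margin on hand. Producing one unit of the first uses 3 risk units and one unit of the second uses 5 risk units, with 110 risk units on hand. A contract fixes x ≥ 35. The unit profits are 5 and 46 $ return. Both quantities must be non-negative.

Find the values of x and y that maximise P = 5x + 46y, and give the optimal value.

x = 35, y = 1, maximum P = 221

Vertices and P = 5x + 46y:
  (110/3, 0) → P = 550/3
  (35, 0) → P = 175
  (35, 1) → P = 221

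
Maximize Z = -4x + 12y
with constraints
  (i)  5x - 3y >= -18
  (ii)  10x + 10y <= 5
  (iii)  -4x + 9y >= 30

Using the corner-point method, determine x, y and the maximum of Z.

Feasible corners and Z = -4x + 12y:
  (-33/16, 41/16) → Z = 39
  (-24/11, 26/11) → Z = 408/11
  (-51/26, 32/13) → Z = 486/13

x = -33/16, y = 41/16, maximum Z = 39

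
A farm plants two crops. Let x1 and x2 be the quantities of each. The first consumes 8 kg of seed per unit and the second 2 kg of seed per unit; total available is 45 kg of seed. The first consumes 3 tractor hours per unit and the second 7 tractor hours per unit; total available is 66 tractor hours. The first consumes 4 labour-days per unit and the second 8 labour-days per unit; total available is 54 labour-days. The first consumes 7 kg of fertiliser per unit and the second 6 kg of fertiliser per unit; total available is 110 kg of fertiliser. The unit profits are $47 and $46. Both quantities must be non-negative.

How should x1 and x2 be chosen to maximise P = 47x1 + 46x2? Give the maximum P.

Vertices and P = 47x1 + 46x2:
  (0, 0) → P = 0
  (0, 27/4) → P = 621/2
  (45/8, 0) → P = 2115/8
  (9/2, 9/2) → P = 837/2

x1 = 9/2, x2 = 9/2, maximum P = 837/2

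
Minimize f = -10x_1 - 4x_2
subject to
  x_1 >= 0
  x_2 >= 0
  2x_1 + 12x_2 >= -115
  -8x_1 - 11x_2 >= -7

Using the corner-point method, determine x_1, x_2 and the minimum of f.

x_1 = 7/8, x_2 = 0, minimum f = -35/4

The binding constraints are x_2 = 0 and -8x_1 - 11x_2 = -7.
Solving simultaneously gives x_1 = 7/8, x_2 = 0.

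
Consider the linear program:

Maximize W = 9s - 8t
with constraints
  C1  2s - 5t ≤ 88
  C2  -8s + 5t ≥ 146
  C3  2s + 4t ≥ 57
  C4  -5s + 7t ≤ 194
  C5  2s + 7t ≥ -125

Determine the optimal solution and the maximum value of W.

Extreme points and W = 9s - 8t:
  (-299/42, 374/21) → W = -8675/42
  (-52/31, 822/31) → W = -7044/31
  (-377/34, 673/34) → W = -8777/34

The binding constraints are -8s + 5t = 146 and 2s + 4t = 57.
Solving simultaneously gives s = -299/42, t = 374/21.

s = -299/42, t = 374/21, maximum W = -8675/42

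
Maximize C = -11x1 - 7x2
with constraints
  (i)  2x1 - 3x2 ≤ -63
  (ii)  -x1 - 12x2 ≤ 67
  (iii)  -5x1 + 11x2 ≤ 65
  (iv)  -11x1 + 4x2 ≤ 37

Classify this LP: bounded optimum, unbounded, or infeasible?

The boundaries 2x1 - 3x2 = -63 and -11x1 + 4x2 = 37 meet at (141/25, 619/25), but that point violates -5x1 + 11x2 ≤ 65. Every candidate vertex is excluded by some other constraint, so the feasible region is empty.

infeasible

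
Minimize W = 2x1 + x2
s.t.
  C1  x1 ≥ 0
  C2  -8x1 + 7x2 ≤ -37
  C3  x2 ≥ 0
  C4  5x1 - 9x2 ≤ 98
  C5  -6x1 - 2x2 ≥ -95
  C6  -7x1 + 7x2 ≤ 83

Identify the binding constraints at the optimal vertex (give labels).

Feasible corners and W = 2x1 + x2:
  (37/8, 0) → W = 37/4
  (739/58, 269/29) → W = 1008/29
  (95/6, 0) → W = 95/3

The minimum is at (37/8, 0). Substituting into each constraint, equality holds for C2 and C3; the remaining constraints have slack.

C2 and C3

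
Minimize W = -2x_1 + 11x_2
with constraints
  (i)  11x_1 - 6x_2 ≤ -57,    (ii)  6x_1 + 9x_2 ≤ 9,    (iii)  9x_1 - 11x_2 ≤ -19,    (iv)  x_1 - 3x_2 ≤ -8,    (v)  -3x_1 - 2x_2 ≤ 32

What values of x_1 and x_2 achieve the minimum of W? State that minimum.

x_1 = -112/11, x_2 = -8/11, minimum W = 136/11

The binding constraints are x_1 - 3x_2 = -8 and -3x_1 - 2x_2 = 32.
Solving simultaneously gives x_1 = -112/11, x_2 = -8/11.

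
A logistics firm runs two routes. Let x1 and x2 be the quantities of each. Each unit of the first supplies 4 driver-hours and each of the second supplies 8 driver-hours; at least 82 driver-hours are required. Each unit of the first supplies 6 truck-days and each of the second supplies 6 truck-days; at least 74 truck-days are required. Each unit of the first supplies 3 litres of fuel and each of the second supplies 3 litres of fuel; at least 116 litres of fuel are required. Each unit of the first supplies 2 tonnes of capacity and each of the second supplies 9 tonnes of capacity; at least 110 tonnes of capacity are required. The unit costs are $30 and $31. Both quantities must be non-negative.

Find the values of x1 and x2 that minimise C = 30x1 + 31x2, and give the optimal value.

Corner points and C = 30x1 + 31x2:
  (0, 116/3) → C = 3596/3
  (55, 0) → C = 1650
  (34, 14/3) → C = 3494/3
The feasible region is unbounded (it extends along (0, 1), (1, 0)), but C strictly increases along every unbounded feasible direction, so there is no improving ray and the minimum is attained at a vertex.

x1 = 34, x2 = 14/3, minimum C = 3494/3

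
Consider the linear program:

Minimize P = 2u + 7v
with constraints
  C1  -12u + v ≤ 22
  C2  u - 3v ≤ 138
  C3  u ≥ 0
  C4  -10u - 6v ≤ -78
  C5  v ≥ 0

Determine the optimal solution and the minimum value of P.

Corner points and P = 2u + 7v:
  (0, 22) → P = 154
  (138, 0) → P = 276
  (0, 13) → P = 91
  (39/5, 0) → P = 78/5
The feasible region is unbounded (it extends along (1, 12), (3, 1)), but P strictly increases along every unbounded feasible direction, so there is no improving ray and the minimum is attained at a vertex.

u = 39/5, v = 0, minimum P = 78/5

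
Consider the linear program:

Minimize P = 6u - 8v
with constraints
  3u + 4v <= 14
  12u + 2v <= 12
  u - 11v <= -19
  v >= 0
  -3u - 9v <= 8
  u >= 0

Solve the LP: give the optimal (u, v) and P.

Extreme points and P = 6u - 8v:
  (10/21, 22/7) → P = -156/7
  (0, 7/2) → P = -28
  (47/67, 120/67) → P = -678/67
  (0, 19/11) → P = -152/11

u = 0, v = 7/2, minimum P = -28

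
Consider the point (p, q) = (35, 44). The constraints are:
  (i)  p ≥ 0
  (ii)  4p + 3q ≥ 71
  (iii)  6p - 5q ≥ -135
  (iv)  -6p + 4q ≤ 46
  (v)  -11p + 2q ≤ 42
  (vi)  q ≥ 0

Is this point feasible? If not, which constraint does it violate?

(i): 35 ≥ 0 ✓
(ii): 272 ≥ 71 ✓
(iii): -10 ≥ -135 ✓
(iv): -34 ≤ 46 ✓
(v): -297 ≤ 42 ✓
(vi): 44 ≥ 0 ✓

feasible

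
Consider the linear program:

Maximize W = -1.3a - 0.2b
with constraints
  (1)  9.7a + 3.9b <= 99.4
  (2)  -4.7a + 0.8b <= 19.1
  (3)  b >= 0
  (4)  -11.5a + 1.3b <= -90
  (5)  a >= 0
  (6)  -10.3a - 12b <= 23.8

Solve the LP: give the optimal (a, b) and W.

a = 180/23, b = 0, maximum W = -234/23

Extreme points and W = -1.3a - 0.2b:
  (994/97, 0) → W = -6461/485
  (1847/221, 13505/2873) → W = -339153/28730
  (180/23, 0) → W = -234/23

The binding constraints are b = 0 and -11.5a + 1.3b = -90.
Solving simultaneously gives a = 180/23, b = 0.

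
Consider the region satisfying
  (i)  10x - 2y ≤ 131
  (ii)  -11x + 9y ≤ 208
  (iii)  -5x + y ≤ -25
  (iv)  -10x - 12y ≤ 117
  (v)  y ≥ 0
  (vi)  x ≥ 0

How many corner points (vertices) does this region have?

4

Of the 14 pairwise boundary intersections, those satisfying every inequality are:
  (1595/68, 3521/68)
  (131/10, 0)
  (433/34, 1315/34)
  (5, 0)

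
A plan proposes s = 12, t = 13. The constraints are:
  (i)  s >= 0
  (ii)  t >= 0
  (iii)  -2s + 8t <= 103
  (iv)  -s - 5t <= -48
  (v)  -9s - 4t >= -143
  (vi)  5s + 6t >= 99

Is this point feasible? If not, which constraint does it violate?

Constraint (v): -9s - 4t = -160, which is not ≥ -143. All other constraints are satisfied.

not feasible — violates (v)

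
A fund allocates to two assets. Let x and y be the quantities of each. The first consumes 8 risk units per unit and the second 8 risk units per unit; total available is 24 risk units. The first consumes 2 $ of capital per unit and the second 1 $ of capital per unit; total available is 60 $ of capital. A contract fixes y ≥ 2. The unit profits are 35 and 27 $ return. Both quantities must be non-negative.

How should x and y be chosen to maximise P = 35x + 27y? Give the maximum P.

x = 1, y = 2, maximum P = 89

Vertices and P = 35x + 27y:
  (0, 3) → P = 81
  (0, 2) → P = 54
  (1, 2) → P = 89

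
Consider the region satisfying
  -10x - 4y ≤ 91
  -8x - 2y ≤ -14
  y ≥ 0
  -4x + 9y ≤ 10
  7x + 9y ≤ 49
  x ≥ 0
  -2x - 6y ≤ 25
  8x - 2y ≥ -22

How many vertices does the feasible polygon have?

Of the 28 pairwise boundary intersections, those satisfying every inequality are:
  (7/4, 0)
  (53/40, 17/10)
  (7, 0)
  (39/11, 266/99)

4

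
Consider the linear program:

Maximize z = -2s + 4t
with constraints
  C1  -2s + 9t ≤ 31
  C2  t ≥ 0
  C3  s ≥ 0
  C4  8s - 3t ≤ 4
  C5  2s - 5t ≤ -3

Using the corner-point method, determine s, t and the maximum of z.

Extreme points and z = -2s + 4t:
  (0, 31/9) → z = 124/9
  (43/22, 128/33) → z = 383/33
  (0, 3/5) → z = 12/5
  (29/34, 16/17) → z = 35/17

The binding constraints are -2s + 9t = 31 and s = 0.
Solving simultaneously gives s = 0, t = 31/9.

s = 0, t = 31/9, maximum z = 124/9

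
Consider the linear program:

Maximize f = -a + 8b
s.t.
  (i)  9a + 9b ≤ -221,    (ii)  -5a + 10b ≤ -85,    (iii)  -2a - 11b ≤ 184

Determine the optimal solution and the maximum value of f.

a = -289/27, b = -374/27, maximum f = -901/9

Vertices and f = -a + 8b:
  (-289/27, -374/27) → f = -901/9
  (-775/81, -1214/81) → f = -331/3
  (-181/15, -218/15) → f = -521/5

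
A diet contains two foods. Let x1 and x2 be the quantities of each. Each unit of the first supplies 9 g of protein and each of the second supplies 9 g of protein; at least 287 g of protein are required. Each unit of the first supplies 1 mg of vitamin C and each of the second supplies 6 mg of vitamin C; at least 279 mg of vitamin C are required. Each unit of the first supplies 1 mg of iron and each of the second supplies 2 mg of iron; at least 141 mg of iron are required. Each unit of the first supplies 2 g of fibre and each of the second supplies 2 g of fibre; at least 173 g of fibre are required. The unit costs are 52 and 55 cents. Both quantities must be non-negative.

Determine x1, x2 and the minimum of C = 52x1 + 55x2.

Feasible corners and C = 52x1 + 55x2:
  (0, 173/2) → C = 9515/2
  (279, 0) → C = 14508
  (72, 69/2) → C = 11283/2
  (32, 109/2) → C = 9323/2
The feasible region is unbounded (it extends along (0, 1), (1, 0)), but C strictly increases along every unbounded feasible direction, so there is no improving ray and the minimum is attained at a vertex.

The optimum lies where x1 + 2x2 = 141 and 2x1 + 2x2 = 173.
Solving simultaneously gives x1 = 32, x2 = 109/2.

x1 = 32, x2 = 109/2, minimum C = 9323/2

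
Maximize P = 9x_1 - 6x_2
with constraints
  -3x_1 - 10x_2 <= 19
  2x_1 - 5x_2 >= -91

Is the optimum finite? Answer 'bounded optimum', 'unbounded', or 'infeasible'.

From the feasible point (-201/7, 47/7), moving in the direction (5, 2) keeps every constraint satisfied while P increases without bound.

unbounded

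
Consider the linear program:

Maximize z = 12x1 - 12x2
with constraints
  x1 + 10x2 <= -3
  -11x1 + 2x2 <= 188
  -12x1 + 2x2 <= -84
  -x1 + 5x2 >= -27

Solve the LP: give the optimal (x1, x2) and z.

Extreme points and z = 12x1 - 12x2:
  (417/61, -60/61) → z = 5724/61
  (17, -2) → z = 228
  (183/29, -120/29) → z = 3636/29

The optimum lies where x1 + 10x2 = -3 and -x1 + 5x2 = -27.
Solving simultaneously gives x1 = 17, x2 = -2.

x1 = 17, x2 = -2, maximum z = 228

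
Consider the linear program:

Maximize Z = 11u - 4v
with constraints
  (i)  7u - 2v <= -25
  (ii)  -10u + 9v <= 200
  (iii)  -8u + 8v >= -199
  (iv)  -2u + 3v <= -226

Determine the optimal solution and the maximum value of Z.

Feasible corners and Z = 11u - 4v:
  (-3391/8, -1795/4) → Z = -22941/8
  (-439/2, -665/3) → Z = -9167/6
  (-1211/8, -705/4) → Z = -7681/8

The optimum lies where -8u + 8v = -199 and -2u + 3v = -226.
Solving simultaneously gives u = -1211/8, v = -705/4.

u = -1211/8, v = -705/4, maximum Z = -7681/8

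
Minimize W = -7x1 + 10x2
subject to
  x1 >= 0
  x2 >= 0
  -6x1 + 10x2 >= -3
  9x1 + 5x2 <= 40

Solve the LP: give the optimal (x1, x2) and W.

x1 = 83/24, x2 = 71/40, minimum W = -155/24

Corner points and W = -7x1 + 10x2:
  (0, 0) → W = 0
  (0, 8) → W = 80
  (1/2, 0) → W = -7/2
  (83/24, 71/40) → W = -155/24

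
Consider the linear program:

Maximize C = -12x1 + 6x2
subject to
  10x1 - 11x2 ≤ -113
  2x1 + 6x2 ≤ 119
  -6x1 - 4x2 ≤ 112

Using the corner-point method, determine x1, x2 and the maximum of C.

Corner points and C = -12x1 + 6x2:
  (631/82, 708/41) → C = 462/41
  (-842/53, -221/53) → C = 8778/53
  (-41, 67/2) → C = 693

x1 = -41, x2 = 67/2, maximum C = 693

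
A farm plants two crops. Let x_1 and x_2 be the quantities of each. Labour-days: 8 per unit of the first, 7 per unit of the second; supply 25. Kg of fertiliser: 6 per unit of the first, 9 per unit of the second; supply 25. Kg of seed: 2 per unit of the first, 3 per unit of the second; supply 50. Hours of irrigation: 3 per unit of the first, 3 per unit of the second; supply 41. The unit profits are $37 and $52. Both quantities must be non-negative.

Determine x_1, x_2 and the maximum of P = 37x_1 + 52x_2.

x_1 = 5/3, x_2 = 5/3, maximum P = 445/3

Corner points and P = 37x_1 + 52x_2:
  (0, 0) → P = 0
  (0, 25/9) → P = 1300/9
  (25/8, 0) → P = 925/8
  (5/3, 5/3) → P = 445/3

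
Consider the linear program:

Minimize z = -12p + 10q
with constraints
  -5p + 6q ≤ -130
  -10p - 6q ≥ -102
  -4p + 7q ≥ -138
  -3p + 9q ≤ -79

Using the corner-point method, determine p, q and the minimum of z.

Extreme points and z = -12p + 10q:
  (232/15, -79/9) → z = -12302/45
  (82/11, -170/11) → z = -244
  (771/47, -486/47) → z = -14112/47

The optimum lies where -10p - 6q = -102 and -4p + 7q = -138.
Solving simultaneously gives p = 771/47, q = -486/47.

p = 771/47, q = -486/47, minimum z = -14112/47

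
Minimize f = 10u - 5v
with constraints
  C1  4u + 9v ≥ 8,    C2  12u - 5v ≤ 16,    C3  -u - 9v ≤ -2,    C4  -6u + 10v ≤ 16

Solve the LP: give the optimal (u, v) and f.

u = -32/47, v = 56/47, minimum f = -600/47

The optimum lies where 4u + 9v = 8 and -6u + 10v = 16.
Solving simultaneously gives u = -32/47, v = 56/47.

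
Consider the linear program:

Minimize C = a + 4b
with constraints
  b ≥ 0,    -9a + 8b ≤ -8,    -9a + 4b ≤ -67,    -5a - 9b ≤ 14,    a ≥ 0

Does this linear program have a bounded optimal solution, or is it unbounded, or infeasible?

Vertices and C = a + 4b:
  (67/9, 0) → C = 67/9
  (14, 59/4) → C = 73
The feasible region has finitely many vertices and no improving ray; the minimum is 67/9 at (67/9, 0).

bounded optimum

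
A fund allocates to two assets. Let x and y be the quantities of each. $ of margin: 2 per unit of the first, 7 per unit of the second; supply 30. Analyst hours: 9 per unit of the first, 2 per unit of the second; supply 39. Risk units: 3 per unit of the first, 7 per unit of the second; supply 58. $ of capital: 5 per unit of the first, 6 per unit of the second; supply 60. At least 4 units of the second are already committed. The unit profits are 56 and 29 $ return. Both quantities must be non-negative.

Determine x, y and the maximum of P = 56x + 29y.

Extreme points and P = 56x + 29y:
  (0, 30/7) → P = 870/7
  (0, 4) → P = 116
  (1, 4) → P = 172

x = 1, y = 4, maximum P = 172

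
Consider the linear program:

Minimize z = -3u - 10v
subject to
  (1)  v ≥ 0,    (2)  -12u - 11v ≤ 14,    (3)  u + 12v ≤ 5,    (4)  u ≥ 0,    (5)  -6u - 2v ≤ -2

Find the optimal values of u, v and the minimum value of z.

Vertices and z = -3u - 10v:
  (5, 0) → z = -15
  (1/3, 0) → z = -1
  (1/5, 2/5) → z = -23/5

u = 5, v = 0, minimum z = -15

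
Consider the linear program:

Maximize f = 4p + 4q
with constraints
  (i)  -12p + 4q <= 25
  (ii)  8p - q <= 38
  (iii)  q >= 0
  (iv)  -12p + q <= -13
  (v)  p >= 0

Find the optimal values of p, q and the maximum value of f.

p = 177/20, q = 164/5, maximum f = 833/5

Extreme points and f = 4p + 4q:
  (177/20, 164/5) → f = 833/5
  (77/36, 38/3) → f = 533/9
  (19/4, 0) → f = 19
  (13/12, 0) → f = 13/3

At the optimal vertex, -12p + 4q = 25 and 8p - q = 38.
Solving simultaneously gives p = 177/20, q = 164/5.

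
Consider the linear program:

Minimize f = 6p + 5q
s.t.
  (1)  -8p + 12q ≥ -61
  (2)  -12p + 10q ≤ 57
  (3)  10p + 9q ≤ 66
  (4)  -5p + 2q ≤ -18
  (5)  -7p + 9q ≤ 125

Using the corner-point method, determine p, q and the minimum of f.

p = 47/22, q = -161/44, minimum f = -241/44

The optimum lies where -8p + 12q = -61 and -5p + 2q = -18.
Solving simultaneously gives p = 47/22, q = -161/44.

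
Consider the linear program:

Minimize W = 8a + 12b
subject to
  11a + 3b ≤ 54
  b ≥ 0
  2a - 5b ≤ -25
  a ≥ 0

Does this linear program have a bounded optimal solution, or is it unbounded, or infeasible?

bounded optimum

Corner points and W = 8a + 12b:
  (195/61, 383/61) → W = 6156/61
  (0, 18) → W = 216
  (0, 5) → W = 60
The feasible region has finitely many vertices and no improving ray; the minimum is 60 at (0, 5).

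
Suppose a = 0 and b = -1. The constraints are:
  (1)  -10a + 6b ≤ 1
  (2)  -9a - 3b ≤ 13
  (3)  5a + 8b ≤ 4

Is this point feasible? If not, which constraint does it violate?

(1): -6 ≤ 1 ✓
(2): 3 ≤ 13 ✓
(3): -8 ≤ 4 ✓

feasible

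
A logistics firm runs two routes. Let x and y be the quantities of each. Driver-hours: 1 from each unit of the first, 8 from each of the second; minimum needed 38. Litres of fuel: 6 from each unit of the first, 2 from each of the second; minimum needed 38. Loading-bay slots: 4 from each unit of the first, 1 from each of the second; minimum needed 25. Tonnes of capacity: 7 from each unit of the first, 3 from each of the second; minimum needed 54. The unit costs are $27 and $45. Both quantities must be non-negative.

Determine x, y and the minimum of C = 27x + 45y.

x = 6, y = 4, minimum C = 342

Extreme points and C = 27x + 45y:
  (0, 25) → C = 1125
  (38, 0) → C = 1026
  (6, 4) → C = 342
  (21/5, 41/5) → C = 2412/5
The feasible region is unbounded (it extends along (0, 1), (1, 0)), but C strictly increases along every unbounded feasible direction, so there is no improving ray and the minimum is attained at a vertex.

At the optimal vertex, x + 8y = 38 and 7x + 3y = 54.
Solving simultaneously gives x = 6, y = 4.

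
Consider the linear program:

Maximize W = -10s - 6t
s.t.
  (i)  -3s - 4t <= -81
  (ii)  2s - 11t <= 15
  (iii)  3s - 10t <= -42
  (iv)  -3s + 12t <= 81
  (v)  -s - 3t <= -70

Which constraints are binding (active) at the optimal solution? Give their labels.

(iv) and (v)

Vertices and W = -10s - 6t:
  (51, 39/2) → W = -627
  (574/19, 252/19) → W = -7252/19
  (199/7, 97/7) → W = -2572/7

The maximum is at (199/7, 97/7). Substituting into each constraint, equality holds for (iv) and (v); the remaining constraints have slack.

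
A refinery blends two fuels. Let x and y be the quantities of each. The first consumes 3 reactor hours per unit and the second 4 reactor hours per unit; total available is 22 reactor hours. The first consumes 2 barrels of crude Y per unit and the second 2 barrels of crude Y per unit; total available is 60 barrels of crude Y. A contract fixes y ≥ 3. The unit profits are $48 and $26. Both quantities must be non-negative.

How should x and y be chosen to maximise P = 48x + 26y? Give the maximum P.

x = 10/3, y = 3, maximum P = 238

Corner points and P = 48x + 26y:
  (0, 11/2) → P = 143
  (0, 3) → P = 78
  (10/3, 3) → P = 238

The binding constraints are 3x + 4y = 22 and y = 3.
Solving simultaneously gives x = 10/3, y = 3.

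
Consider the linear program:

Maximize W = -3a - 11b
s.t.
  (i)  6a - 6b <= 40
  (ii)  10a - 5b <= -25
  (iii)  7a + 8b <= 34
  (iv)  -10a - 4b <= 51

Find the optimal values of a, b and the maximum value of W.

a = -71/18, b = -26/9, maximum W = 785/18

Feasible corners and W = -3a - 11b:
  (-6/23, 103/23) → W = -1115/23
  (-71/18, -26/9) → W = 785/18
  (-136/13, 697/52) → W = -6035/52

At the optimal vertex, 10a - 5b = -25 and -10a - 4b = 51.
Solving simultaneously gives a = -71/18, b = -26/9.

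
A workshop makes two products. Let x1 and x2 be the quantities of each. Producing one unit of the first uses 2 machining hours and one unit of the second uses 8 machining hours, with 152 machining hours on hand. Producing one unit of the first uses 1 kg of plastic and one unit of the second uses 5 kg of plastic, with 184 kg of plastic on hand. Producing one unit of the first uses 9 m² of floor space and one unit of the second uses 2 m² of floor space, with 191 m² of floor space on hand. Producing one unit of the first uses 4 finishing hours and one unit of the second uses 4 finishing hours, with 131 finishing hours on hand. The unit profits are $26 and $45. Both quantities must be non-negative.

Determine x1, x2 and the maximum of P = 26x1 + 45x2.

x1 = 18, x2 = 29/2, maximum P = 2241/2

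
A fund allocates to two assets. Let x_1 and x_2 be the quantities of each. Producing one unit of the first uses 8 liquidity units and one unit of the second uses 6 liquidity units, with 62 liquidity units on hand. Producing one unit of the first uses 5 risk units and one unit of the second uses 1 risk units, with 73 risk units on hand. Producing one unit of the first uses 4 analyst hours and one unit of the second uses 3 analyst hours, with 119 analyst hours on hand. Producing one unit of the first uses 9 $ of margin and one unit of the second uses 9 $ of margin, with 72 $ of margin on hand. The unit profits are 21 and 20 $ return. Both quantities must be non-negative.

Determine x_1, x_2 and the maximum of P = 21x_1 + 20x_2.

x_1 = 7, x_2 = 1, maximum P = 167

Corner points and P = 21x_1 + 20x_2:
  (0, 0) → P = 0
  (0, 8) → P = 160
  (31/4, 0) → P = 651/4
  (7, 1) → P = 167

The binding constraints are 8x_1 + 6x_2 = 62 and 9x_1 + 9x_2 = 72.
Solving simultaneously gives x_1 = 7, x_2 = 1.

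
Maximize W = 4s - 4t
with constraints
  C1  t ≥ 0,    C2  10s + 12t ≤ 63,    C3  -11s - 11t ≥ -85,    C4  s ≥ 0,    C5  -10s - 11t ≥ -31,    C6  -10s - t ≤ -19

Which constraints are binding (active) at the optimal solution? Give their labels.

Feasible corners and W = 4s - 4t:
  (31/10, 0) → W = 62/5
  (19/10, 0) → W = 38/5
  (89/50, 6/5) → W = 58/25

The maximum is at (31/10, 0). Substituting into each constraint, equality holds for C1 and C5; the remaining constraints have slack.

C1 and C5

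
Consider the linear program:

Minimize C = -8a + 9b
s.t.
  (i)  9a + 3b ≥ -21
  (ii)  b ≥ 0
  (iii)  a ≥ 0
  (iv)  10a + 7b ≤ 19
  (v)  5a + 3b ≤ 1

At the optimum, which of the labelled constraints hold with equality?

(ii) and (v)

Corner points and C = -8a + 9b:
  (0, 0) → C = 0
  (1/5, 0) → C = -8/5
  (0, 1/3) → C = 3

The minimum is at (1/5, 0). Substituting into each constraint, equality holds for (ii) and (v); the remaining constraints have slack.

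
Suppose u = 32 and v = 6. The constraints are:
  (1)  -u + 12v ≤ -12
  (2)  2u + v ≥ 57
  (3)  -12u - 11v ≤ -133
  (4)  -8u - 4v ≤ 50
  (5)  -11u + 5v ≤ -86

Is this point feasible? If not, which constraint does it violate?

not feasible — violates (1)

Constraint (1): -u + 12v = 40, which is not ≤ -12. All other constraints are satisfied.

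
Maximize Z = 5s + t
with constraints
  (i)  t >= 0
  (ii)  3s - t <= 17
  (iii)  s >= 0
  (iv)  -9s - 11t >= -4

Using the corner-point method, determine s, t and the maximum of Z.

s = 4/9, t = 0, maximum Z = 20/9

Corner points and Z = 5s + t:
  (0, 0) → Z = 0
  (4/9, 0) → Z = 20/9
  (0, 4/11) → Z = 4/11

The binding constraints are t = 0 and -9s - 11t = -4.
Solving simultaneously gives s = 4/9, t = 0.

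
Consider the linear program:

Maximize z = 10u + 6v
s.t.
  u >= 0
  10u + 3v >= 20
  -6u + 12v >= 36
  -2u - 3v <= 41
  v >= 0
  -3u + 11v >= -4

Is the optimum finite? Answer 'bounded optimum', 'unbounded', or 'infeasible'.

unbounded

From the feasible point (0, 20/3), moving in the direction (0, 1) keeps every constraint satisfied while z increases without bound.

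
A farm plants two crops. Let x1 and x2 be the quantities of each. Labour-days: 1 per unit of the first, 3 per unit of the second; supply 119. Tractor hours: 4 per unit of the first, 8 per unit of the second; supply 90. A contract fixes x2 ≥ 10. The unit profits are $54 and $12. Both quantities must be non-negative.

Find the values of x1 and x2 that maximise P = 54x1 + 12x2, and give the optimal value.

Feasible corners and P = 54x1 + 12x2:
  (0, 45/4) → P = 135
  (0, 10) → P = 120
  (5/2, 10) → P = 255

The optimum lies where 4x1 + 8x2 = 90 and x2 = 10.
Solving simultaneously gives x1 = 5/2, x2 = 10.

x1 = 5/2, x2 = 10, maximum P = 255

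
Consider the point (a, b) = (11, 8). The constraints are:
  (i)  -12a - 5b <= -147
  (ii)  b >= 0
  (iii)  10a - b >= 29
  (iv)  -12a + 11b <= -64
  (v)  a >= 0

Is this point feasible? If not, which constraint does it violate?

not feasible — violates (iv)

Constraint (iv): -12a + 11b = -44, which is not ≤ -64. All other constraints are satisfied.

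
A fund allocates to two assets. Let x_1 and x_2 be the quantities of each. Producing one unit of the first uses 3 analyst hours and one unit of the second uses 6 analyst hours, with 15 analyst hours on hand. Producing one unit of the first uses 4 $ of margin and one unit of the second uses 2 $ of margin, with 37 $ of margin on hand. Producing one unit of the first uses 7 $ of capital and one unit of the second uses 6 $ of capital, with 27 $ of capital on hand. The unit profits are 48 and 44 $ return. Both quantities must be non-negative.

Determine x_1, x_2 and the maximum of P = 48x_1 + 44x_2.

Vertices and P = 48x_1 + 44x_2:
  (0, 0) → P = 0
  (0, 5/2) → P = 110
  (27/7, 0) → P = 1296/7
  (3, 1) → P = 188

x_1 = 3, x_2 = 1, maximum P = 188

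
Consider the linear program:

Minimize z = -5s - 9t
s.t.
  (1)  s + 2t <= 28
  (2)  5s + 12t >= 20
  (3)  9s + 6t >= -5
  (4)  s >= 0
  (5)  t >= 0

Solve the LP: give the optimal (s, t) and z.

Extreme points and z = -5s - 9t:
  (0, 14) → z = -126
  (28, 0) → z = -140
  (0, 5/3) → z = -15
  (4, 0) → z = -20

s = 28, t = 0, minimum z = -140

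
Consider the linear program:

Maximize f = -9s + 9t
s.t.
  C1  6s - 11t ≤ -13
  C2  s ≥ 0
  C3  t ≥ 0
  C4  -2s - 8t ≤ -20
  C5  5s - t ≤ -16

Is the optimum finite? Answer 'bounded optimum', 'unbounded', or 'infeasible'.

unbounded

From the feasible point (0, 16), moving in the direction (0, 1) keeps every constraint satisfied while f increases without bound.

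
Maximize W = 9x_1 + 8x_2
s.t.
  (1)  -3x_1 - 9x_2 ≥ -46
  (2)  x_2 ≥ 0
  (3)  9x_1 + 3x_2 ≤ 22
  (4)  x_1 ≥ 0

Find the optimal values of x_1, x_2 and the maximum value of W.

Feasible corners and W = 9x_1 + 8x_2:
  (5/6, 29/6) → W = 277/6
  (0, 46/9) → W = 368/9
  (22/9, 0) → W = 22
  (0, 0) → W = 0

x_1 = 5/6, x_2 = 29/6, maximum W = 277/6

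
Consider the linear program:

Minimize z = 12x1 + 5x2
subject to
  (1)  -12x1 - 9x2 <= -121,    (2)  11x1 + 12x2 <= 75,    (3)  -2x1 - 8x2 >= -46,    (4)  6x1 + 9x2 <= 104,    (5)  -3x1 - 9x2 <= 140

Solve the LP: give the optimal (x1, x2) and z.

Extreme points and z = 12x1 + 5x2:
  (259/15, -431/45) → z = 7169/45
  (29, -227/9) → z = 1997/9
  (785/21, -1765/63) → z = 19435/63

The binding constraints are -12x1 - 9x2 = -121 and 11x1 + 12x2 = 75.
Solving simultaneously gives x1 = 259/15, x2 = -431/45.

x1 = 259/15, x2 = -431/45, minimum z = 7169/45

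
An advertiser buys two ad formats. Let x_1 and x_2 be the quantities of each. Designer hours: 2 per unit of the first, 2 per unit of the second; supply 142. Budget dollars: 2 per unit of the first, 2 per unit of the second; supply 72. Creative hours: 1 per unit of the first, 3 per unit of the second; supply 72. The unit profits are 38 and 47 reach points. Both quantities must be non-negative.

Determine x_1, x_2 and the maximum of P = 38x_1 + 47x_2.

x_1 = 18, x_2 = 18, maximum P = 1530

Extreme points and P = 38x_1 + 47x_2:
  (0, 0) → P = 0
  (0, 24) → P = 1128
  (36, 0) → P = 1368
  (18, 18) → P = 1530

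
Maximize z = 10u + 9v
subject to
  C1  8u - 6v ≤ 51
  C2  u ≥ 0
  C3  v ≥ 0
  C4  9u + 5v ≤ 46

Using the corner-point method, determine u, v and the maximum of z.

u = 0, v = 46/5, maximum z = 414/5

Extreme points and z = 10u + 9v:
  (0, 0) → z = 0
  (0, 46/5) → z = 414/5
  (46/9, 0) → z = 460/9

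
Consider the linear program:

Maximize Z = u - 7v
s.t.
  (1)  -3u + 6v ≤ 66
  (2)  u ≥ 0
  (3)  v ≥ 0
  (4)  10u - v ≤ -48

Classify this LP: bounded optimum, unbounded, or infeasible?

The boundaries -3u + 6v = 66 and u = 0 meet at (0, 11), but that point violates 10u - v ≤ -48. Every candidate vertex is excluded by some other constraint, so the feasible region is empty.

infeasible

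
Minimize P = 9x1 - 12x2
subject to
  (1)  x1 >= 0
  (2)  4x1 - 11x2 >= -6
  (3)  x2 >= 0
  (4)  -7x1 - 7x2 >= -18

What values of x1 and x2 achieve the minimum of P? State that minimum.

Vertices and P = 9x1 - 12x2:
  (0, 6/11) → P = -72/11
  (0, 0) → P = 0
  (52/35, 38/35) → P = 12/35
  (18/7, 0) → P = 162/7

The binding constraints are x1 = 0 and 4x1 - 11x2 = -6.
Solving simultaneously gives x1 = 0, x2 = 6/11.

x1 = 0, x2 = 6/11, minimum P = -72/11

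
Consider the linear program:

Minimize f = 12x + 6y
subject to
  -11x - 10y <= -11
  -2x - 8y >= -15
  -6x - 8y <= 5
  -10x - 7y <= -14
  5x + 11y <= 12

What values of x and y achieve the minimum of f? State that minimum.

x = 14/15, y = 2/3, minimum f = 76/5

Corner points and f = 12x + 6y:
  (69/14, -121/28) → f = 465/14
  (63/23, -44/23) → f = 492/23
  (14/15, 2/3) → f = 76/5
The feasible region is unbounded (it extends along (4, -3), (11, -5)), but f strictly increases along every unbounded feasible direction, so there is no improving ray and the minimum is attained at a vertex.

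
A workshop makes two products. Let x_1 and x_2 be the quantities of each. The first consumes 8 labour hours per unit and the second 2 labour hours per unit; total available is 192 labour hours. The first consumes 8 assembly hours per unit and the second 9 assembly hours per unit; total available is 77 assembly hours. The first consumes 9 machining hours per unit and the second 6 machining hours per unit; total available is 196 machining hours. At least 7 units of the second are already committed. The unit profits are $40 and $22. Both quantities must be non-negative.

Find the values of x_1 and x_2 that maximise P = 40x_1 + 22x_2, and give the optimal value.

x_1 = 7/4, x_2 = 7, maximum P = 224

Extreme points and P = 40x_1 + 22x_2:
  (0, 77/9) → P = 1694/9
  (0, 7) → P = 154
  (7/4, 7) → P = 224

The binding constraints are 8x_1 + 9x_2 = 77 and x_2 = 7.
Solving simultaneously gives x_1 = 7/4, x_2 = 7.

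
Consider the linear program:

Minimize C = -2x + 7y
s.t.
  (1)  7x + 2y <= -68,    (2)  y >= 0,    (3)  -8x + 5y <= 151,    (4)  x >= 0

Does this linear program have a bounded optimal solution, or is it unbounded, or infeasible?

infeasible

The boundaries 7x + 2y = -68 and y = 0 meet at (-68/7, 0), but that point violates x ≥ 0. Every candidate vertex is excluded by some other constraint, so the feasible region is empty.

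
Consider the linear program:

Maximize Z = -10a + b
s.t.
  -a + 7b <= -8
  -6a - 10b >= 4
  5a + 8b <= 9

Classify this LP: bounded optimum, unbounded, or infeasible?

From the feasible point (1, -1), moving in the direction (-7, -1) keeps every constraint satisfied while Z increases without bound.

unbounded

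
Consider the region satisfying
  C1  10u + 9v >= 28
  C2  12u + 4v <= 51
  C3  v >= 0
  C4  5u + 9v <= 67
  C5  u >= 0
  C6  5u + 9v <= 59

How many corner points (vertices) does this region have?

5

Intersecting each pair of boundary lines and keeping only the points that satisfy every inequality leaves:
  (14/5, 0)
  (0, 28/9)
  (17/4, 0)
  (223/88, 453/88)
  (0, 59/9)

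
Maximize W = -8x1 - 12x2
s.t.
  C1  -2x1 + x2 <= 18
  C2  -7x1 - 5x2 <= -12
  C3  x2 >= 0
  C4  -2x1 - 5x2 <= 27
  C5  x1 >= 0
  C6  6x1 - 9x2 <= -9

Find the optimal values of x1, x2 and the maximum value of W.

x1 = 21/31, x2 = 45/31, maximum W = -708/31

Feasible corners and W = -8x1 - 12x2:
  (0, 18) → W = -216
  (0, 12/5) → W = -144/5
  (21/31, 45/31) → W = -708/31
The feasible region is unbounded (it extends along (1, 2), (3, 2)), but W strictly decreases along every unbounded feasible direction, so there is no improving ray and the maximum is attained at a vertex.

The optimum lies where -7x1 - 5x2 = -12 and 6x1 - 9x2 = -9.
Solving simultaneously gives x1 = 21/31, x2 = 45/31.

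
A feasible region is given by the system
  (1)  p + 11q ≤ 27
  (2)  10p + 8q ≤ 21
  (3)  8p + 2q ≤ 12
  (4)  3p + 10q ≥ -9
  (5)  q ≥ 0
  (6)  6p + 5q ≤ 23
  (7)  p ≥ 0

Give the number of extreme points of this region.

5

Intersecting each pair of boundary lines and keeping only the points that satisfy every inequality leaves:
  (5/34, 83/34)
  (0, 27/11)
  (27/22, 12/11)
  (3/2, 0)
  (0, 0)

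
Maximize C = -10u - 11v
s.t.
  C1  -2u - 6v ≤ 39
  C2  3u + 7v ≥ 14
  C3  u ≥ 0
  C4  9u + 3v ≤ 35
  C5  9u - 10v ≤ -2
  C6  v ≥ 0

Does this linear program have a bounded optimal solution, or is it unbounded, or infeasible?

bounded optimum

Vertices and C = -10u - 11v:
  (0, 2) → C = -22
  (42/31, 44/31) → C = -904/31
  (0, 35/3) → C = -385/3
  (344/117, 37/13) → C = -7103/117
The feasible region has finitely many vertices and no improving ray; the maximum is -22 at (0, 2).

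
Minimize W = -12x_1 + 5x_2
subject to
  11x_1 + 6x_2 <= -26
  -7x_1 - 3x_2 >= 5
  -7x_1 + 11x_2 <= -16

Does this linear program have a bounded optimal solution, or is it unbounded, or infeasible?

unbounded

From the feasible point (16/3, -127/9), moving in the direction (3, -7) keeps every constraint satisfied while W decreases without bound.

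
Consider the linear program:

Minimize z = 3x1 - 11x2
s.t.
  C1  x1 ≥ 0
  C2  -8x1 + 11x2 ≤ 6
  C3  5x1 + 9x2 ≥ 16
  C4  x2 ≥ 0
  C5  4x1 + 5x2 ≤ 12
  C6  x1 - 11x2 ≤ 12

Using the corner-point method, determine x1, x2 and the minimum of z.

Feasible corners and z = 3x1 - 11x2:
  (122/127, 158/127) → z = -1372/127
  (17/14, 10/7) → z = -169/14
  (28/11, 4/11) → z = 40/11

The optimum lies where -8x1 + 11x2 = 6 and 4x1 + 5x2 = 12.
Solving simultaneously gives x1 = 17/14, x2 = 10/7.

x1 = 17/14, x2 = 10/7, minimum z = -169/14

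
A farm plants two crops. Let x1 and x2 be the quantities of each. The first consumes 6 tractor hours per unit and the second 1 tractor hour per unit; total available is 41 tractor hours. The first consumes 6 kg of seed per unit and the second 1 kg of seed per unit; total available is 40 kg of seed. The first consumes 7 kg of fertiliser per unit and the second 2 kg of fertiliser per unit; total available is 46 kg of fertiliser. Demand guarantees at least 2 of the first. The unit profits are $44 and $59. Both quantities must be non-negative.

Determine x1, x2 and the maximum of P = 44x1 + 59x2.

x1 = 2, x2 = 16, maximum P = 1032

Vertices and P = 44x1 + 59x2:
  (46/7, 0) → P = 2024/7
  (2, 0) → P = 88
  (2, 16) → P = 1032

The binding constraints are 7x1 + 2x2 = 46 and x1 = 2.
Solving simultaneously gives x1 = 2, x2 = 16.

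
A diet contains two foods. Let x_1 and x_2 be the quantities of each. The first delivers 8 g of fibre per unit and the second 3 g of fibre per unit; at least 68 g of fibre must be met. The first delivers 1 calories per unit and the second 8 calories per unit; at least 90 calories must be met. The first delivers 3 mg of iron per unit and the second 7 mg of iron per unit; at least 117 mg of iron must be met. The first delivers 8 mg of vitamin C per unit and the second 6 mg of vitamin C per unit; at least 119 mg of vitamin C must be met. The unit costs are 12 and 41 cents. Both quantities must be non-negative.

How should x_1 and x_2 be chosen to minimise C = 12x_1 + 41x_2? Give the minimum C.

x_1 = 18, x_2 = 9, minimum C = 585

Vertices and C = 12x_1 + 41x_2:
  (0, 68/3) → C = 2788/3
  (90, 0) → C = 1080
  (17/8, 17) → C = 1445/2
  (18, 9) → C = 585
  (131/38, 579/38) → C = 25311/38
The feasible region is unbounded (it extends along (0, 1), (1, 0)), but C strictly increases along every unbounded feasible direction, so there is no improving ray and the minimum is attained at a vertex.

The optimum lies where x_1 + 8x_2 = 90 and 3x_1 + 7x_2 = 117.
Solving simultaneously gives x_1 = 18, x_2 = 9.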